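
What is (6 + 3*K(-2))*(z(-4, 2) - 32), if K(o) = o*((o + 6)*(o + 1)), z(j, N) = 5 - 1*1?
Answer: -840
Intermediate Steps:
z(j, N) = 4 (z(j, N) = 5 - 1 = 4)
K(o) = o*(1 + o)*(6 + o) (K(o) = o*((6 + o)*(1 + o)) = o*((1 + o)*(6 + o)) = o*(1 + o)*(6 + o))
(6 + 3*K(-2))*(z(-4, 2) - 32) = (6 + 3*(-2*(6 + (-2)² + 7*(-2))))*(4 - 32) = (6 + 3*(-2*(6 + 4 - 14)))*(-28) = (6 + 3*(-2*(-4)))*(-28) = (6 + 3*8)*(-28) = (6 + 24)*(-28) = 30*(-28) = -840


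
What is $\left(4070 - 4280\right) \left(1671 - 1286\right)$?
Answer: $-80850$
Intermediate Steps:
$\left(4070 - 4280\right) \left(1671 - 1286\right) = \left(-210\right) 385 = -80850$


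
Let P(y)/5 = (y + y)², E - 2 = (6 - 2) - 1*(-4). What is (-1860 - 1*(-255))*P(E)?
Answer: -3210000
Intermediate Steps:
E = 10 (E = 2 + ((6 - 2) - 1*(-4)) = 2 + (4 + 4) = 2 + 8 = 10)
P(y) = 20*y² (P(y) = 5*(y + y)² = 5*(2*y)² = 5*(4*y²) = 20*y²)
(-1860 - 1*(-255))*P(E) = (-1860 - 1*(-255))*(20*10²) = (-1860 + 255)*(20*100) = -1605*2000 = -3210000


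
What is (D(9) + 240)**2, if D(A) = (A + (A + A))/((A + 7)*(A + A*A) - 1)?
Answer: 119292179769/2070721 ≈ 57609.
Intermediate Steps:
D(A) = 3*A/(-1 + (7 + A)*(A + A**2)) (D(A) = (A + 2*A)/((7 + A)*(A + A**2) - 1) = (3*A)/(-1 + (7 + A)*(A + A**2)) = 3*A/(-1 + (7 + A)*(A + A**2)))
(D(9) + 240)**2 = (3*9/(-1 + 9**3 + 7*9 + 8*9**2) + 240)**2 = (3*9/(-1 + 729 + 63 + 8*81) + 240)**2 = (3*9/(-1 + 729 + 63 + 648) + 240)**2 = (3*9/1439 + 240)**2 = (3*9*(1/1439) + 240)**2 = (27/1439 + 240)**2 = (345387/1439)**2 = 119292179769/2070721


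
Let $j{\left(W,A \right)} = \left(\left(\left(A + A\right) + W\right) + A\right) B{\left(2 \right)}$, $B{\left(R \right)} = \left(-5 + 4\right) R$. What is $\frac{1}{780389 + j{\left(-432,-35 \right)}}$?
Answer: $\frac{1}{781463} \approx 1.2797 \cdot 10^{-6}$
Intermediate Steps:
$B{\left(R \right)} = - R$
$j{\left(W,A \right)} = - 6 A - 2 W$ ($j{\left(W,A \right)} = \left(\left(\left(A + A\right) + W\right) + A\right) \left(\left(-1\right) 2\right) = \left(\left(2 A + W\right) + A\right) \left(-2\right) = \left(\left(W + 2 A\right) + A\right) \left(-2\right) = \left(W + 3 A\right) \left(-2\right) = - 6 A - 2 W$)
$\frac{1}{780389 + j{\left(-432,-35 \right)}} = \frac{1}{780389 - -1074} = \frac{1}{780389 + \left(210 + 864\right)} = \frac{1}{780389 + 1074} = \frac{1}{781463}$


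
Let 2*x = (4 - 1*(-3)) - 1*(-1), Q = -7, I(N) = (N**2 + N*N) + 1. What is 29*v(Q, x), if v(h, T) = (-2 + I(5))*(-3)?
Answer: -4263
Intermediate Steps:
I(N) = 1 + 2*N**2 (I(N) = (N**2 + N**2) + 1 = 2*N**2 + 1 = 1 + 2*N**2)
x = 4 (x = ((4 - 1*(-3)) - 1*(-1))/2 = ((4 + 3) + 1)/2 = (7 + 1)/2 = (1/2)*8 = 4)
v(h, T) = -147 (v(h, T) = (-2 + (1 + 2*5**2))*(-3) = (-2 + (1 + 2*25))*(-3) = (-2 + (1 + 50))*(-3) = (-2 + 51)*(-3) = 49*(-3) = -147)
29*v(Q, x) = 29*(-147) = -4263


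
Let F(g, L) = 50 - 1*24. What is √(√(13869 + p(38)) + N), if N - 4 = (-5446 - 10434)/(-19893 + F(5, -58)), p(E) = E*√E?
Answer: √(1894278716 + 394697689*√(13869 + 38*√38))/19867 ≈ 11.116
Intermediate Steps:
p(E) = E^(3/2)
F(g, L) = 26 (F(g, L) = 50 - 24 = 26)
N = 95348/19867 (N = 4 + (-5446 - 10434)/(-19893 + 26) = 4 - 15880/(-19867) = 4 - 15880*(-1/19867) = 4 + 15880/19867 = 95348/19867 ≈ 4.7993)
√(√(13869 + p(38)) + N) = √(√(13869 + 38^(3/2)) + 95348/19867) = √(√(13869 + 38*√38) + 95348/19867) = √(95348/19867 + √(13869 + 38*√38))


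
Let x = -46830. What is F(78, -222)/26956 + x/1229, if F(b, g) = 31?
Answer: -1262311381/33128924 ≈ -38.103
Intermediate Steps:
F(78, -222)/26956 + x/1229 = 31/26956 - 46830/1229 = -1262311381/33128924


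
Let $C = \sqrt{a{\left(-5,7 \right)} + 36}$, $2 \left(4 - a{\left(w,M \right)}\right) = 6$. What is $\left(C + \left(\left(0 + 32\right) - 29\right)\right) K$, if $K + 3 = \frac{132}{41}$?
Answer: $\frac{27}{41} + \frac{9 \sqrt{37}}{41} \approx 1.9938$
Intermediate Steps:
$K = \frac{9}{41}$ ($K = -3 + \frac{132}{41} = \frac{9}{41} \approx 0.21951$)
$a{\left(w,M \right)} = 1$ ($a{\left(w,M \right)} = 4 - 3 = 1$)
$C = \sqrt{37}$ ($C = \sqrt{1 + 36} = \sqrt{37} \approx 6.0828$)
$\left(C + \left(\left(0 + 32\right) - 29\right)\right) K = \left(\sqrt{37} + \left(\left(0 + 32\right) - 29\right)\right) \frac{9}{41} = \left(\sqrt{37} + \left(32 - 29\right)\right) \frac{9}{41} = \left(\sqrt{37} + 3\right) \frac{9}{41} = \left(3 + \sqrt{37}\right) \frac{9}{41} = \frac{27}{41} + \frac{9 \sqrt{37}}{41}$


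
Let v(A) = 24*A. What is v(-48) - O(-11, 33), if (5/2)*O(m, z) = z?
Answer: -5826/5 ≈ -1165.2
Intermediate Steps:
O(m, z) = 2*z/5
v(-48) - O(-11, 33) = 24*(-48) - 2*33/5 = -1152 - 1*66/5 = -1152 - 66/5 = -5826/5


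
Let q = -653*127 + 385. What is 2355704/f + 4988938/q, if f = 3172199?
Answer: -7815725096139/130926169327 ≈ -59.696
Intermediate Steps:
q = -82546 (q = -82931 + 385 = -82546)
2355704/f + 4988938/q = 2355704/3172199 + 4988938/(-82546) = 2355704*(1/3172199) + 4988938*(-1/82546) = 2355704/3172199 - 2494469/41273 = -7815725096139/130926169327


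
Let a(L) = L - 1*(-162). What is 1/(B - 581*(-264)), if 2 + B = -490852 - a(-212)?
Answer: -1/337420 ≈ -2.9637e-6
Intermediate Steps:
a(L) = 162 + L (a(L) = L + 162 = 162 + L)
B = -490804 (B = -2 + (-490852 - (162 - 212)) = -2 + (-490852 - 1*(-50)) = -2 + (-490852 + 50) = -2 - 490802 = -490804)
1/(B - 581*(-264)) = 1/(-490804 - 581*(-264)) = 1/(-490804 + 153384) = 1/(-337420) = -1/337420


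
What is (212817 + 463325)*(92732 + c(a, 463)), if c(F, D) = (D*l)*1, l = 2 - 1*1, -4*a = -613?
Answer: 63013053690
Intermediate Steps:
a = 613/4 (a = -¼*(-613) = 613/4 ≈ 153.25)
l = 1 (l = 2 - 1 = 1)
c(F, D) = D (c(F, D) = (D*1)*1 = D*1 = D)
(212817 + 463325)*(92732 + c(a, 463)) = (212817 + 463325)*(92732 + 463) = 676142*93195 = 63013053690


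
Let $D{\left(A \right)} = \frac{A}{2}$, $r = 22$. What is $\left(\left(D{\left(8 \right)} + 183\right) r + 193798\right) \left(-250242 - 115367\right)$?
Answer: $-72358408408$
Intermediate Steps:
$D{\left(A \right)} = \frac{A}{2}$ ($D{\left(A \right)} = A \frac{1}{2} = \frac{A}{2}$)
$\left(\left(D{\left(8 \right)} + 183\right) r + 193798\right) \left(-250242 - 115367\right) = \left(\left(\frac{1}{2} \cdot 8 + 183\right) 22 + 193798\right) \left(-250242 - 115367\right) = \left(\left(4 + 183\right) 22 + 193798\right) \left(-365609\right) = \left(187 \cdot 22 + 193798\right) \left(-365609\right) = \left(4114 + 193798\right) \left(-365609\right) = 197912 \left(-365609\right) = -72358408408$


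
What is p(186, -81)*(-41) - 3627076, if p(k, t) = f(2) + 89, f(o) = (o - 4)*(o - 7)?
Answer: -3631135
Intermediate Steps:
f(o) = (-7 + o)*(-4 + o) (f(o) = (-4 + o)*(-7 + o) = (-7 + o)*(-4 + o))
p(k, t) = 99 (p(k, t) = (28 + 2**2 - 11*2) + 89 = (28 + 4 - 22) + 89 = 10 + 89 = 99)
p(186, -81)*(-41) - 3627076 = 99*(-41) - 3627076 = -4059 - 3627076 = -3631135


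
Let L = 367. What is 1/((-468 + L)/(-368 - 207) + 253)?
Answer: 575/145576 ≈ 0.0039498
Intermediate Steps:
1/((-468 + L)/(-368 - 207) + 253) = 1/((-468 + 367)/(-368 - 207) + 253) = 1/(-101/(-575) + 253) = 1/(-101*(-1/575) + 253) = 1/(101/575 + 253) = 1/(145576/575) = 575/145576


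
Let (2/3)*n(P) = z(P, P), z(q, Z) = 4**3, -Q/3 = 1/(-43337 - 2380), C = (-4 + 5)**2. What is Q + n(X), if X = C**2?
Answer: 1462945/15239 ≈ 96.000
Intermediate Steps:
C = 1 (C = 1**2 = 1)
X = 1 (X = 1**2 = 1)
Q = 1/15239 (Q = -3/(-43337 - 2380) = -3/(-45717) = -3*(-1/45717) = 1/15239 ≈ 6.5621e-5)
z(q, Z) = 64
n(P) = 96 (n(P) = (3/2)*64 = 96)
Q + n(X) = 1/15239 + 96 = 1462945/15239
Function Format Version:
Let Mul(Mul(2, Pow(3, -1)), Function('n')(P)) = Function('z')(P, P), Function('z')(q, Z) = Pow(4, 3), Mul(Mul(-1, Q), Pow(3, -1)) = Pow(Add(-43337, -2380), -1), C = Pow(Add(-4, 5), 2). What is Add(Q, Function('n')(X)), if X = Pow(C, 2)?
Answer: Rational(1462945, 15239) ≈ 96.000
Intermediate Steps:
C = 1 (C = Pow(1, 2) = 1)
X = 1 (X = Pow(1, 2) = 1)
Q = Rational(1, 15239) (Q = Mul(-3, Pow(Add(-43337, -2380), -1)) = Mul(-3, Pow(-45717, -1)) = Mul(-3, Rational(-1, 45717)) = Rational(1, 15239) ≈ 6.5621e-5)
Function('z')(q, Z) = 64
Function('n')(P) = 96 (Function('n')(P) = Mul(Rational(3, 2), 64) = 96)
Add(Q, Function('n')(X)) = Add(Rational(1, 15239), 96) = Rational(1462945, 15239)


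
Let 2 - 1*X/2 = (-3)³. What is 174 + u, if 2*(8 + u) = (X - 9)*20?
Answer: 656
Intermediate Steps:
X = 58 (X = 4 - 2*(-3)³ = 4 - 2*(-27) = 4 + 54 = 58)
u = 482 (u = -8 + ((58 - 9)*20)/2 = -8 + (49*20)/2 = -8 + (½)*980 = -8 + 490 = 482)
174 + u = 174 + 482 = 656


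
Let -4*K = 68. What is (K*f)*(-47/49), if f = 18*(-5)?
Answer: -71910/49 ≈ -1467.6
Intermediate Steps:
K = -17 (K = -¼*68 = -17)
f = -90
(K*f)*(-47/49) = (-17*(-90))*(-47/49) = 1530*(-47*1/49) = 1530*(-47/49) = -71910/49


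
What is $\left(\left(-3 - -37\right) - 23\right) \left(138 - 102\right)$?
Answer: $396$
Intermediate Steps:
$\left(\left(-3 - -37\right) - 23\right) \left(138 - 102\right) = \left(\left(-3 + 37\right) - 23\right) \left(138 - 102\right) = \left(34 - 23\right) 36 = 11 \cdot 36 = 396$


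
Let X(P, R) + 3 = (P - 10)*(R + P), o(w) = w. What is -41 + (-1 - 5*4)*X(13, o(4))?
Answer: -1049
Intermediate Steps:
X(P, R) = -3 + (-10 + P)*(P + R) (X(P, R) = -3 + (P - 10)*(R + P) = -3 + (-10 + P)*(P + R))
-41 + (-1 - 5*4)*X(13, o(4)) = -41 + (-1 - 5*4)*(-3 + 13² - 10*13 - 10*4 + 13*4) = -41 + (-1 - 20)*(-3 + 169 - 130 - 40 + 52) = -41 - 21*48 = -41 - 1008 = -1049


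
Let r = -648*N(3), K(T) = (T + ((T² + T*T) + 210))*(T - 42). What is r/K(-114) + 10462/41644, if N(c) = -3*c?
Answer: 146995231/588471364 ≈ 0.24979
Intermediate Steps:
K(T) = (-42 + T)*(210 + T + 2*T²) (K(T) = (T + ((T² + T²) + 210))*(-42 + T) = (T + (2*T² + 210))*(-42 + T) = (T + (210 + 2*T²))*(-42 + T) = (210 + T + 2*T²)*(-42 + T) = (-42 + T)*(210 + T + 2*T²))
r = 5832 (r = -(-1944)*3 = -648*(-9) = 5832)
r/K(-114) + 10462/41644 = 5832/(-8820 - 83*(-114)² + 2*(-114)³ + 168*(-114)) + 10462/41644 = 5832/(-8820 - 83*12996 + 2*(-1481544) - 19152) + 10462*(1/41644) = 5832/(-8820 - 1078668 - 2963088 - 19152) + 5231/20822 = 5832/(-4069728) + 5231/20822 = 5832*(-1/4069728) + 5231/20822 = -81/56524 + 5231/20822 = 146995231/588471364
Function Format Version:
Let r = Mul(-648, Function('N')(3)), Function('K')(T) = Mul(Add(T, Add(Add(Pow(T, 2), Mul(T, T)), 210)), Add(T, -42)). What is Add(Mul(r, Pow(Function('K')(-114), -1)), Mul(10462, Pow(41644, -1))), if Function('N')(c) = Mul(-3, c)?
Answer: Rational(146995231, 588471364) ≈ 0.24979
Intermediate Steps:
Function('K')(T) = Mul(Add(-42, T), Add(210, T, Mul(2, Pow(T, 2)))) (Function('K')(T) = Mul(Add(T, Add(Add(Pow(T, 2), Pow(T, 2)), 210)), Add(-42, T)) = Mul(Add(T, Add(Mul(2, Pow(T, 2)), 210)), Add(-42, T)) = Mul(Add(T, Add(210, Mul(2, Pow(T, 2)))), Add(-42, T)) = Mul(Add(210, T, Mul(2, Pow(T, 2))), Add(-42, T)) = Mul(Add(-42, T), Add(210, T, Mul(2, Pow(T, 2)))))
r = 5832 (r = Mul(-648, Mul(-3, 3)) = Mul(-648, -9) = 5832)
Add(Mul(r, Pow(Function('K')(-114), -1)), Mul(10462, Pow(41644, -1))) = Add(Mul(5832, Pow(Add(-8820, Mul(-83, Pow(-114, 2)), Mul(2, Pow(-114, 3)), Mul(168, -114)), -1)), Mul(10462, Pow(41644, -1))) = Add(Mul(5832, Pow(Add(-8820, Mul(-83, 12996), Mul(2, -1481544), -19152), -1)), Mul(10462, Rational(1, 41644))) = Add(Mul(5832, Pow(Add(-8820, -1078668, -2963088, -19152), -1)), Rational(5231, 20822)) = Add(Mul(5832, Pow(-4069728, -1)), Rational(5231, 20822)) = Add(Mul(5832, Rational(-1, 4069728)), Rational(5231, 20822)) = Add(Rational(-81, 56524), Rational(5231, 20822)) = Rational(146995231, 588471364)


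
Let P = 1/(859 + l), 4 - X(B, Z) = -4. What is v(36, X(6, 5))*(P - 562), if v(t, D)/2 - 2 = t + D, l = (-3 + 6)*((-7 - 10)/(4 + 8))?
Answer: -176775608/3419 ≈ -51704.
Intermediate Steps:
l = -17/4 (l = 3*(-17/12) = -17/4 ≈ -4.2500)
X(B, Z) = 8 (X(B, Z) = 4 - 1*(-4) = 4 + 4 = 8)
v(t, D) = 4 + 2*D + 2*t (v(t, D) = 4 + 2*(t + D) = 4 + 2*(D + t) = 4 + (2*D + 2*t) = 4 + 2*D + 2*t)
P = 4/3419 (P = 1/(859 - 17/4) = 1/(3419/4) = 4/3419 ≈ 0.0011699)
v(36, X(6, 5))*(P - 562) = (4 + 2*8 + 2*36)*(4/3419 - 562) = (4 + 16 + 72)*(-1921474/3419) = 92*(-1921474/3419) = -176775608/3419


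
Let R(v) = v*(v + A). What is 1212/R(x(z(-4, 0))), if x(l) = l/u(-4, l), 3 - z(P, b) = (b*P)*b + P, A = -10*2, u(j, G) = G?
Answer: -1212/19 ≈ -63.789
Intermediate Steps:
A = -20
z(P, b) = 3 - P - P*b² (z(P, b) = 3 - ((b*P)*b + P) = 3 - ((P*b)*b + P) = 3 - (P*b² + P) = 3 - (P + P*b²) = 3 + (-P - P*b²) = 3 - P - P*b²)
x(l) = 1 (x(l) = l/l = 1)
R(v) = v*(-20 + v) (R(v) = v*(v - 20) = v*(-20 + v))
1212/R(x(z(-4, 0))) = 1212/((1*(-20 + 1))) = 1212/((1*(-19))) = 1212/(-19) = 1212*(-1/19) = -1212/19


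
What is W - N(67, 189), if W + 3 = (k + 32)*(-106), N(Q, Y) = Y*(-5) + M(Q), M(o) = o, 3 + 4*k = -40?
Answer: -2755/2 ≈ -1377.5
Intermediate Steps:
k = -43/4 (k = -¾ + (¼)*(-40) = -¾ - 10 = -43/4 ≈ -10.750)
N(Q, Y) = Q - 5*Y (N(Q, Y) = Y*(-5) + Q = -5*Y + Q = Q - 5*Y)
W = -4511/2 (W = -3 + (-43/4 + 32)*(-106) = -3 + (85/4)*(-106) = -3 - 4505/2 = -4511/2 ≈ -2255.5)
W - N(67, 189) = -4511/2 - (67 - 5*189) = -4511/2 - (67 - 945) = -4511/2 - 1*(-878) = -4511/2 + 878 = -2755/2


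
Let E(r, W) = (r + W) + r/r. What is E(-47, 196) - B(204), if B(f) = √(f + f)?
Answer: 150 - 2*√102 ≈ 129.80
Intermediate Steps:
E(r, W) = 1 + W + r (E(r, W) = (W + r) + 1 = 1 + W + r)
B(f) = √2*√f (B(f) = √(2*f) = √2*√f)
E(-47, 196) - B(204) = (1 + 196 - 47) - √2*√204 = 150 - √2*2*√51 = 150 - 2*√102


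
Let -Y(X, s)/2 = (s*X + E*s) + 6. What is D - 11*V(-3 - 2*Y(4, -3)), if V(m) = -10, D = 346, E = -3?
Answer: 456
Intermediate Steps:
Y(X, s) = -12 + 6*s - 2*X*s (Y(X, s) = -2*((s*X - 3*s) + 6) = -2*((X*s - 3*s) + 6) = -2*((-3*s + X*s) + 6) = -2*(6 - 3*s + X*s) = -12 + 6*s - 2*X*s)
D - 11*V(-3 - 2*Y(4, -3)) = 346 - 11*(-10) = 346 + 110 = 456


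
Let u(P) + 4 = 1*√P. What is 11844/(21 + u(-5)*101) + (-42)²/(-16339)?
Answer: -591004394/25635891 - 9494*I*√5/1569 ≈ -23.054 - 13.53*I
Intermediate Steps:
u(P) = -4 + √P (u(P) = -4 + 1*√P = -4 + √P)
11844/(21 + u(-5)*101) + (-42)²/(-16339) = 11844/(21 + (-4 + √(-5))*101) + (-42)²/(-16339) = 11844/(21 + (-4 + I*√5)*101) + 1764*(-1/16339) = 11844/(21 + (-404 + 101*I*√5)) - 1764/16339 = 11844/(-383 + 101*I*√5) - 1764/16339 = -1764/16339 + 11844/(-383 + 101*I*√5)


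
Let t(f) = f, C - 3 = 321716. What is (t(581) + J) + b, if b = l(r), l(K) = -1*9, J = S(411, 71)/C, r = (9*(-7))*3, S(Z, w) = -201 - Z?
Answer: 184022656/321719 ≈ 572.00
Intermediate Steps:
C = 321719 (C = 3 + 321716 = 321719)
r = -189 (r = -63*3 = -189)
J = -612/321719 (J = (-201 - 1*411)/321719 = (-201 - 411)*(1/321719) = -612*1/321719 = -612/321719 ≈ -0.0019023)
l(K) = -9
b = -9
(t(581) + J) + b = (581 - 612/321719) - 9 = 186918127/321719 - 9 = 184022656/321719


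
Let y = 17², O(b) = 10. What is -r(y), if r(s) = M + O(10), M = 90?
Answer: -100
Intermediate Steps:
y = 289
r(s) = 100 (r(s) = 90 + 10 = 100)
-r(y) = -1*100 = -100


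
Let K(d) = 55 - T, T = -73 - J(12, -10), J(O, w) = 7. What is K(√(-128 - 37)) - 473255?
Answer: -473120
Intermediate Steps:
T = -80 (T = -73 - 1*7 = -73 - 7 = -80)
K(d) = 135 (K(d) = 55 - 1*(-80) = 55 + 80 = 135)
K(√(-128 - 37)) - 473255 = 135 - 473255 = -473120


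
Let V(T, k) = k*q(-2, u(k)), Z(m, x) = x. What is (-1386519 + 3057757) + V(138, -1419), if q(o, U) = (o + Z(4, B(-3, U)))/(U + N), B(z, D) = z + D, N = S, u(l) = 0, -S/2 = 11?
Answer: 3341831/2 ≈ 1.6709e+6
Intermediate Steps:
S = -22 (S = -2*11 = -22)
N = -22
B(z, D) = D + z
q(o, U) = (-3 + U + o)/(-22 + U) (q(o, U) = (o + (U - 3))/(U - 22) = (o + (-3 + U))/(-22 + U) = (-3 + U + o)/(-22 + U))
V(T, k) = 5*k/22 (V(T, k) = k*((-3 + 0 - 2)/(-22 + 0)) = k*(-5/(-22)) = k*(-1/22*(-5)) = k*(5/22) = 5*k/22)
(-1386519 + 3057757) + V(138, -1419) = (-1386519 + 3057757) + (5/22)*(-1419) = 1671238 - 645/2 = 3341831/2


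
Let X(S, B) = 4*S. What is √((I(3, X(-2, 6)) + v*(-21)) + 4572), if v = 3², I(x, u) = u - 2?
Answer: √4373 ≈ 66.129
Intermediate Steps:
I(x, u) = -2 + u
v = 9
√((I(3, X(-2, 6)) + v*(-21)) + 4572) = √(((-2 + 4*(-2)) + 9*(-21)) + 4572) = √(((-2 - 8) - 189) + 4572) = √((-10 - 189) + 4572) = √(-199 + 4572) = √4373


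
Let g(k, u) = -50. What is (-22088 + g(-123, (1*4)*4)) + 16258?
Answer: -5880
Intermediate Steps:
(-22088 + g(-123, (1*4)*4)) + 16258 = (-22088 - 50) + 16258 = -22138 + 16258 = -5880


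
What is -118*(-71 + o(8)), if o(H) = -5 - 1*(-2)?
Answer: 8732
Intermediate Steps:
o(H) = -3 (o(H) = -5 + 2 = -3)
-118*(-71 + o(8)) = -118*(-71 - 3) = -118*(-74) = 8732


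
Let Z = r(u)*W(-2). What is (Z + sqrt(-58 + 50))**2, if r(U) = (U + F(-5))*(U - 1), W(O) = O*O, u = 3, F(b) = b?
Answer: 248 - 64*I*sqrt(2) ≈ 248.0 - 90.51*I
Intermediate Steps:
W(O) = O**2
r(U) = (-1 + U)*(-5 + U) (r(U) = (U - 5)*(U - 1) = (-5 + U)*(-1 + U) = (-1 + U)*(-5 + U))
Z = -16 (Z = (5 + 3**2 - 6*3)*(-2)**2 = (5 + 9 - 18)*4 = -4*4 = -16)
(Z + sqrt(-58 + 50))**2 = (-16 + sqrt(-58 + 50))**2 = (-16 + sqrt(-8))**2 = (-16 + 2*I*sqrt(2))**2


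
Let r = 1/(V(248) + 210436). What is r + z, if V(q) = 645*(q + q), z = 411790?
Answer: 218395297241/530356 ≈ 4.1179e+5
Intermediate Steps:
V(q) = 1290*q (V(q) = 645*(2*q) = 1290*q)
r = 1/530356 (r = 1/(1290*248 + 210436) = 1/(319920 + 210436) = 1/530356 ≈ 1.8855e-6)
r + z = 1/530356 + 411790 = 218395297241/530356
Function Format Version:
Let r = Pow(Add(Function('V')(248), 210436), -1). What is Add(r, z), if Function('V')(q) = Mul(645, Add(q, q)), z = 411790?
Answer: Rational(218395297241, 530356) ≈ 4.1179e+5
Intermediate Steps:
Function('V')(q) = Mul(1290, q) (Function('V')(q) = Mul(645, Mul(2, q)) = Mul(1290, q))
r = Rational(1, 530356) (r = Pow(Add(Mul(1290, 248), 210436), -1) = Pow(Add(319920, 210436), -1) = Pow(530356, -1) = Rational(1, 530356) ≈ 1.8855e-6)
Add(r, z) = Add(Rational(1, 530356), 411790) = Rational(218395297241, 530356)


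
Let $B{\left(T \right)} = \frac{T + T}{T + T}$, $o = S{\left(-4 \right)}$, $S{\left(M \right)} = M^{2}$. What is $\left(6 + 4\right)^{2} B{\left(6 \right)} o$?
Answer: $1600$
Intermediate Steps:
$o = 16$ ($o = \left(-4\right)^{2} = 16$)
$B{\left(T \right)} = 1$ ($B{\left(T \right)} = \frac{2 T}{2 T} = 2 T \frac{1}{2 T} = 1$)
$\left(6 + 4\right)^{2} B{\left(6 \right)} o = \left(6 + 4\right)^{2} \cdot 1 \cdot 16 = 10^{2} \cdot 1 \cdot 16 = 100 \cdot 1 \cdot 16 = 100 \cdot 16 = 1600$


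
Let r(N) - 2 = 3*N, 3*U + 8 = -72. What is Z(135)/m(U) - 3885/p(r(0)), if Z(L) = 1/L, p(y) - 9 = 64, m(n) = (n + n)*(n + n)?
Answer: -1491839927/28032000 ≈ -53.219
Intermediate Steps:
U = -80/3 (U = -8/3 + (1/3)*(-72) = -8/3 - 24 = -80/3 ≈ -26.667)
m(n) = 4*n**2 (m(n) = (2*n)*(2*n) = 4*n**2)
r(N) = 2 + 3*N
p(y) = 73 (p(y) = 9 + 64 = 73)
Z(135)/m(U) - 3885/p(r(0)) = 1/(135*((4*(-80/3)**2))) - 3885/73 = 1/(135*((4*(6400/9)))) - 3885*1/73 = 1/(135*(25600/9)) - 3885/73 = (1/135)*(9/25600) - 3885/73 = 1/384000 - 3885/73 = -1491839927/28032000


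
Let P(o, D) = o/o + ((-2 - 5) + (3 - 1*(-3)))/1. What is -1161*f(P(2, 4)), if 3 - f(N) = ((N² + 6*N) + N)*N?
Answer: -3483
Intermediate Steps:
P(o, D) = 0 (P(o, D) = 1 + (-7 + (3 + 3))*1 = 1 + (-7 + 6)*1 = 1 - 1*1 = 1 - 1 = 0)
f(N) = 3 - N*(N² + 7*N) (f(N) = 3 - ((N² + 6*N) + N)*N = 3 - (N² + 7*N)*N = 3 - N*(N² + 7*N))
-1161*f(P(2, 4)) = -1161*(3 - 1*0³ - 7*0²) = -1161*(3 - 1*0 - 7*0) = -1161*(3 + 0 + 0) = -1161*3 = -3483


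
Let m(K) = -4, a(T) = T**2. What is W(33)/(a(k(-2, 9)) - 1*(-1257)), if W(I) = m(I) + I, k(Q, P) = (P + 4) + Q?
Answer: 29/1378 ≈ 0.021045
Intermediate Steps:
k(Q, P) = 4 + P + Q (k(Q, P) = (4 + P) + Q = 4 + P + Q)
W(I) = -4 + I
W(33)/(a(k(-2, 9)) - 1*(-1257)) = (-4 + 33)/((4 + 9 - 2)**2 - 1*(-1257)) = 29/(11**2 + 1257) = 29/(121 + 1257) = 29/1378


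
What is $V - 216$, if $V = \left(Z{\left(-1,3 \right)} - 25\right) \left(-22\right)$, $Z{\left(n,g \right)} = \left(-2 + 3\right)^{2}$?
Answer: $312$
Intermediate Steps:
$Z{\left(n,g \right)} = 1$ ($Z{\left(n,g \right)} = 1^{2} = 1$)
$V = 528$ ($V = \left(1 - 25\right) \left(-22\right) = \left(-24\right) \left(-22\right) = 528$)
$V - 216 = 528 - 216 = 312$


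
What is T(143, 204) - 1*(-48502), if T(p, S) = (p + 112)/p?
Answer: 6936041/143 ≈ 48504.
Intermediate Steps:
T(p, S) = (112 + p)/p
T(143, 204) - 1*(-48502) = (112 + 143)/143 - 1*(-48502) = (1/143)*255 + 48502 = 255/143 + 48502 = 6936041/143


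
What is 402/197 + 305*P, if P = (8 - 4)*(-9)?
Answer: -2162658/197 ≈ -10978.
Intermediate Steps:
P = -36 (P = 4*(-9) = -36)
402/197 + 305*P = 402/197 + 305*(-36) = 402*(1/197) - 10980 = 402/197 - 10980 = -2162658/197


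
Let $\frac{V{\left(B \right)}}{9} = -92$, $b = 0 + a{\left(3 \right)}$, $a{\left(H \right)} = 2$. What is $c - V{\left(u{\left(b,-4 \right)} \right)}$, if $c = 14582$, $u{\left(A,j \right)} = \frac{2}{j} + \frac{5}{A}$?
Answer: $15410$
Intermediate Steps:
$b = 2$ ($b = 0 + 2 = 2$)
$V{\left(B \right)} = -828$ ($V{\left(B \right)} = 9 \left(-92\right) = -828$)
$c - V{\left(u{\left(b,-4 \right)} \right)} = 14582 - -828 = 14582 + 828 = 15410$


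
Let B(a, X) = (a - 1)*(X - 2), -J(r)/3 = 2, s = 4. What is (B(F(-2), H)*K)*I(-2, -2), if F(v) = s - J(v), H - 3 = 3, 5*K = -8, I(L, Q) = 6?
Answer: -1728/5 ≈ -345.60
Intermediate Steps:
K = -8/5 (K = (⅕)*(-8) = -8/5 ≈ -1.6000)
J(r) = -6 (J(r) = -3*2 = -6)
H = 6 (H = 3 + 3 = 6)
F(v) = 10 (F(v) = 4 - 1*(-6) = 4 + 6 = 10)
B(a, X) = (-1 + a)*(-2 + X)
(B(F(-2), H)*K)*I(-2, -2) = ((2 - 1*6 - 2*10 + 6*10)*(-8/5))*6 = ((2 - 6 - 20 + 60)*(-8/5))*6 = (36*(-8/5))*6 = -288/5*6 = -1728/5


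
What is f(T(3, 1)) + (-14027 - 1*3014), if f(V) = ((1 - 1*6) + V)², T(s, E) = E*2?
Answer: -17032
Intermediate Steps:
T(s, E) = 2*E
f(V) = (-5 + V)² (f(V) = ((1 - 6) + V)² = (-5 + V)²)
f(T(3, 1)) + (-14027 - 1*3014) = (-5 + 2*1)² + (-14027 - 1*3014) = (-5 + 2)² + (-14027 - 3014) = (-3)² - 17041 = 9 - 17041 = -17032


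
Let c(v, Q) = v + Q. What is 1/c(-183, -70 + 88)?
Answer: -1/165 ≈ -0.0060606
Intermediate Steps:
c(v, Q) = Q + v
1/c(-183, -70 + 88) = 1/((-70 + 88) - 183) = 1/(18 - 183) = 1/(-165) = -1/165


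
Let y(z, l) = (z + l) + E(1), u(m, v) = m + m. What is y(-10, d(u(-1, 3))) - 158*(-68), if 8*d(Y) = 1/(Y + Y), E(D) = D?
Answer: 343519/32 ≈ 10735.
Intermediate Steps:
u(m, v) = 2*m
d(Y) = 1/(16*Y) (d(Y) = 1/(8*(Y + Y)) = 1/(8*((2*Y))) = (1/(2*Y))/8 = 1/(16*Y))
y(z, l) = 1 + l + z (y(z, l) = (z + l) + 1 = (l + z) + 1 = 1 + l + z)
y(-10, d(u(-1, 3))) - 158*(-68) = (1 + 1/(16*((2*(-1)))) - 10) - 158*(-68) = (1 + (1/16)/(-2) - 10) + 10744 = (1 + (1/16)*(-1/2) - 10) + 10744 = (1 - 1/32 - 10) + 10744 = -289/32 + 10744 = 343519/32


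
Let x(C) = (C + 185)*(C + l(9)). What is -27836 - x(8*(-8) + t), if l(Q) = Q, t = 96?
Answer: -36733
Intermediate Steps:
x(C) = (9 + C)*(185 + C) (x(C) = (C + 185)*(C + 9) = (185 + C)*(9 + C) = (9 + C)*(185 + C))
-27836 - x(8*(-8) + t) = -27836 - (1665 + (8*(-8) + 96)² + 194*(8*(-8) + 96)) = -27836 - (1665 + (-64 + 96)² + 194*(-64 + 96)) = -27836 - (1665 + 32² + 194*32) = -27836 - (1665 + 1024 + 6208) = -27836 - 1*8897 = -27836 - 8897 = -36733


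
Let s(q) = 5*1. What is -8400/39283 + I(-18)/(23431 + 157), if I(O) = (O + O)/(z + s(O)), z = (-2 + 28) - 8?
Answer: -1139653947/5327992573 ≈ -0.21390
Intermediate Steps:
s(q) = 5
z = 18 (z = 26 - 8 = 18)
I(O) = 2*O/23 (I(O) = (O + O)/(18 + 5) = (2*O)/23 = (2*O)*(1/23) = 2*O/23)
-8400/39283 + I(-18)/(23431 + 157) = -8400/39283 + ((2/23)*(-18))/(23431 + 157) = -8400*1/39283 - 36/23/23588 = -8400/39283 - 36/23*1/23588 = -8400/39283 - 9/135631 = -1139653947/5327992573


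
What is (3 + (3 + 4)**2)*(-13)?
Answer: -676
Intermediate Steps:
(3 + (3 + 4)**2)*(-13) = (3 + 7**2)*(-13) = (3 + 49)*(-13) = 52*(-13) = -676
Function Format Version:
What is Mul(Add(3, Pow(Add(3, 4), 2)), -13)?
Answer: -676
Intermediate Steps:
Mul(Add(3, Pow(Add(3, 4), 2)), -13) = Mul(Add(3, Pow(7, 2)), -13) = Mul(Add(3, 49), -13) = Mul(52, -13) = -676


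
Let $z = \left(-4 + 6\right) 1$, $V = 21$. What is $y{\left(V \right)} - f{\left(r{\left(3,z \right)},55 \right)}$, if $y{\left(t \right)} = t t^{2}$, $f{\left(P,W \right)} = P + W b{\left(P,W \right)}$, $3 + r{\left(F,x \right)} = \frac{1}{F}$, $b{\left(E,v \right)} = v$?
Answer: $\frac{18716}{3} \approx 6238.7$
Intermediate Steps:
$z = 2$ ($z = 2 \cdot 1 = 2$)
$r{\left(F,x \right)} = -3 + \frac{1}{F}$
$f{\left(P,W \right)} = P + W^{2}$ ($f{\left(P,W \right)} = P + W W = P + W^{2}$)
$y{\left(t \right)} = t^{3}$
$y{\left(V \right)} - f{\left(r{\left(3,z \right)},55 \right)} = 21^{3} - \left(\left(-3 + \frac{1}{3}\right) + 55^{2}\right) = 9261 - \left(\left(-3 + \frac{1}{3}\right) + 3025\right) = 9261 - \left(- \frac{8}{3} + 3025\right) = 9261 - \frac{9067}{3} = \frac{18716}{3}$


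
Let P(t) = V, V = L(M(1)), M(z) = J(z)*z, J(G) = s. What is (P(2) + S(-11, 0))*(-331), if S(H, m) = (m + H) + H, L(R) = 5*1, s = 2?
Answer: 5627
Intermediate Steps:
J(G) = 2
M(z) = 2*z
L(R) = 5
S(H, m) = m + 2*H (S(H, m) = (H + m) + H = m + 2*H)
V = 5
P(t) = 5
(P(2) + S(-11, 0))*(-331) = (5 + (0 + 2*(-11)))*(-331) = (5 + (0 - 22))*(-331) = (5 - 22)*(-331) = -17*(-331) = 5627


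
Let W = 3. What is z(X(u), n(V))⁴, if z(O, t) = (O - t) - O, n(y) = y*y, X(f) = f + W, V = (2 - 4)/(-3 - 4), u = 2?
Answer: 256/5764801 ≈ 4.4407e-5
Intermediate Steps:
V = 2/7 (V = -2/(-7) = -2*(-⅐) = 2/7 ≈ 0.28571)
X(f) = 3 + f (X(f) = f + 3 = 3 + f)
n(y) = y²
z(O, t) = -t
z(X(u), n(V))⁴ = (-(2/7)²)⁴ = (-1*4/49)⁴ = (-4/49)⁴ = 256/5764801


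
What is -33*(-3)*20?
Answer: 1980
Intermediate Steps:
-33*(-3)*20 = 99*20 = 1980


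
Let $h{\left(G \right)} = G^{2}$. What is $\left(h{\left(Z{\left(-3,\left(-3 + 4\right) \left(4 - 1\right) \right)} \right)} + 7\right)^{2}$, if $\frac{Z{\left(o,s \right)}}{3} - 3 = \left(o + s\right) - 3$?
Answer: $49$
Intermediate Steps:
$Z{\left(o,s \right)} = 3 o + 3 s$ ($Z{\left(o,s \right)} = 9 + 3 \left(\left(o + s\right) - 3\right) = 9 + 3 \left(-3 + o + s\right) = 9 + \left(-9 + 3 o + 3 s\right) = 3 o + 3 s$)
$\left(h{\left(Z{\left(-3,\left(-3 + 4\right) \left(4 - 1\right) \right)} \right)} + 7\right)^{2} = \left(\left(3 \left(-3\right) + 3 \left(-3 + 4\right) \left(4 - 1\right)\right)^{2} + 7\right)^{2} = \left(\left(-9 + 3 \cdot 1 \cdot 3\right)^{2} + 7\right)^{2} = \left(\left(-9 + 3 \cdot 3\right)^{2} + 7\right)^{2} = \left(\left(-9 + 9\right)^{2} + 7\right)^{2} = \left(0^{2} + 7\right)^{2} = \left(0 + 7\right)^{2} = 7^{2} = 49$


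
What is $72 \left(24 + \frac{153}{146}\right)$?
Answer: $\frac{131652}{73} \approx 1803.5$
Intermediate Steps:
$72 \left(24 + \frac{153}{146}\right) = 72 \cdot \frac{3657}{146} = \frac{131652}{73}$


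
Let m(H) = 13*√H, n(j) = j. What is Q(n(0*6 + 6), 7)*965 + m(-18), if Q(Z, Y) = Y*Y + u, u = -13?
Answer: 34740 + 39*I*√2 ≈ 34740.0 + 55.154*I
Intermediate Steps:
Q(Z, Y) = -13 + Y² (Q(Z, Y) = Y*Y - 13 = Y² - 13 = -13 + Y²)
Q(n(0*6 + 6), 7)*965 + m(-18) = (-13 + 7²)*965 + 13*√(-18) = (-13 + 49)*965 + 13*(3*I*√2) = 36*965 + 39*I*√2 = 34740 + 39*I*√2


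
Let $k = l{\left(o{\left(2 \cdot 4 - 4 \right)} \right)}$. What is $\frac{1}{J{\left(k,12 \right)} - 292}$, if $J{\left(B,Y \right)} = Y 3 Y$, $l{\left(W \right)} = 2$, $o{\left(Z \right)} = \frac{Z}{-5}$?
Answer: $\frac{1}{140} \approx 0.0071429$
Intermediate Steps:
$o{\left(Z \right)} = - \frac{Z}{5}$ ($o{\left(Z \right)} = Z \left(- \frac{1}{5}\right) = - \frac{Z}{5}$)
$k = 2$
$J{\left(B,Y \right)} = 3 Y^{2}$ ($J{\left(B,Y \right)} = 3 Y Y = 3 Y^{2}$)
$\frac{1}{J{\left(k,12 \right)} - 292} = \frac{1}{3 \cdot 12^{2} - 292} = \frac{1}{3 \cdot 144 - 292} = \frac{1}{432 - 292} = \frac{1}{140}$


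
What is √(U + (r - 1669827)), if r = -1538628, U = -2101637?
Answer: 2*I*√1327523 ≈ 2304.4*I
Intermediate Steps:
√(U + (r - 1669827)) = √(-2101637 + (-1538628 - 1669827)) = √(-2101637 - 3208455) = √(-5310092) = 2*I*√1327523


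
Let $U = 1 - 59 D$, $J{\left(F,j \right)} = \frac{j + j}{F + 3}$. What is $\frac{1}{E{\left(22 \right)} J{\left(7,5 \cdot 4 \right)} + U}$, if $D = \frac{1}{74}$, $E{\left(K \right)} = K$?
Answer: $\frac{74}{6527} \approx 0.011338$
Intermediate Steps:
$J{\left(F,j \right)} = \frac{2 j}{3 + F}$
$D = \frac{1}{74} \approx 0.013514$
$U = \frac{15}{74}$ ($U = 1 - \frac{59}{74} = \frac{15}{74} \approx 0.2027$)
$\frac{1}{E{\left(22 \right)} J{\left(7,5 \cdot 4 \right)} + U} = \frac{1}{22 \frac{2 \cdot 5 \cdot 4}{3 + 7} + \frac{15}{74}} = \frac{1}{22 \cdot 2 \cdot 20 \cdot \frac{1}{10} + \frac{15}{74}} = \frac{1}{22 \cdot 4 + \frac{15}{74}} = \frac{1}{88 + \frac{15}{74}} = \frac{1}{\frac{6527}{74}} = \frac{74}{6527}$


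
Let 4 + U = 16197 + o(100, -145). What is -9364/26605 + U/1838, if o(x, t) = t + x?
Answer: 206203254/24449995 ≈ 8.4337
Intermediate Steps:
U = 16148 (U = -4 + (16197 + (-145 + 100)) = -4 + (16197 - 45) = -4 + 16152 = 16148)
-9364/26605 + U/1838 = -9364/26605 + 16148/1838 = -9364*1/26605 + 16148*(1/1838) = -9364/26605 + 8074/919 = 206203254/24449995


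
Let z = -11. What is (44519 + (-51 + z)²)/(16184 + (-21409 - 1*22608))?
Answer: -48363/27833 ≈ -1.7376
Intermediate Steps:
(44519 + (-51 + z)²)/(16184 + (-21409 - 1*22608)) = (44519 + (-51 - 11)²)/(16184 + (-21409 - 1*22608)) = (44519 + (-62)²)/(16184 + (-21409 - 22608)) = (44519 + 3844)/(16184 - 44017) = 48363/(-27833) = 48363*(-1/27833) = -48363/27833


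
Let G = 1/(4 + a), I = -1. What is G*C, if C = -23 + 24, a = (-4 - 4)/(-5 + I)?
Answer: 3/16 ≈ 0.18750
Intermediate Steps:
a = 4/3 (a = (-4 - 4)/(-5 - 1) = -8/(-6) = -8*(-⅙) = 4/3 ≈ 1.3333)
C = 1
G = 3/16 (G = 1/(4 + 4/3) = 1/(16/3) = 3/16 ≈ 0.18750)
G*C = (3/16)*1 = 3/16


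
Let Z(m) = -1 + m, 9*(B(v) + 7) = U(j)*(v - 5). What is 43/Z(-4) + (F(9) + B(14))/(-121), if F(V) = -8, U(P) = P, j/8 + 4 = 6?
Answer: -5208/605 ≈ -8.6083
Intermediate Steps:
j = 16 (j = -32 + 8*6 = -32 + 48 = 16)
B(v) = -143/9 + 16*v/9 (B(v) = -7 + (16*(v - 5))/9 = -7 + (16*(-5 + v))/9 = -7 + (-80 + 16*v)/9 = -7 + (-80/9 + 16*v/9) = -143/9 + 16*v/9)
43/Z(-4) + (F(9) + B(14))/(-121) = 43/(-1 - 4) + (-8 + (-143/9 + (16/9)*14))/(-121) = 43/(-5) + (-8 + (-143/9 + 224/9))*(-1/121) = 43*(-1/5) + (-8 + 9)*(-1/121) = -43/5 + 1*(-1/121) = -43/5 - 1/121 = -5208/605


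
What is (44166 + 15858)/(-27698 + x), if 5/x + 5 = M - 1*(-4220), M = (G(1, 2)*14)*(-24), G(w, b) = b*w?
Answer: -212665032/98134009 ≈ -2.1671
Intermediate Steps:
M = -672 (M = ((2*1)*14)*(-24) = (2*14)*(-24) = 28*(-24) = -672)
x = 5/3543 (x = 5/(-5 + (-672 - 1*(-4220))) = 5/(-5 + (-672 + 4220)) = 5/(-5 + 3548) = 5/3543 ≈ 0.0014112)
(44166 + 15858)/(-27698 + x) = (44166 + 15858)/(-27698 + 5/3543) = 60024/(-98134009/3543) = 60024*(-3543/98134009) = -212665032/98134009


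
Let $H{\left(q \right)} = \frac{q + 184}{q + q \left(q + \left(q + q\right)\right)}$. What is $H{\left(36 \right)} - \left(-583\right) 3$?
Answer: $\frac{1715824}{981} \approx 1749.1$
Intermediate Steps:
$H{\left(q \right)} = \frac{184 + q}{q + 3 q^{2}}$ ($H{\left(q \right)} = \frac{184 + q}{q + q \left(q + 2 q\right)} = \frac{184 + q}{q + q 3 q} = \frac{184 + q}{q + 3 q^{2}}$)
$H{\left(36 \right)} - \left(-583\right) 3 = \frac{184 + 36}{36 \left(1 + 3 \cdot 36\right)} - \left(-583\right) 3 = \frac{1}{36} \frac{1}{1 + 108} \cdot 220 - -1749 = \frac{1}{36} \cdot \frac{1}{109} \cdot 220 + 1749 = \frac{55}{981} + 1749 = \frac{1715824}{981}$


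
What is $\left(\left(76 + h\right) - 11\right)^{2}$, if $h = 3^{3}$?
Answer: $8464$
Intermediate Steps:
$h = 27$
$\left(\left(76 + h\right) - 11\right)^{2} = \left(\left(76 + 27\right) - 11\right)^{2} = \left(103 - 11\right)^{2} = 92^{2} = 8464$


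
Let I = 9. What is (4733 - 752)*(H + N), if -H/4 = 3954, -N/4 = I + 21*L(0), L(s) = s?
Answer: -63106812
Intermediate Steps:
N = -36 (N = -4*(9 + 21*0) = -4*(9 + 0) = -4*9 = -36)
H = -15816 (H = -4*3954 = -15816)
(4733 - 752)*(H + N) = (4733 - 752)*(-15816 - 36) = 3981*(-15852) = -63106812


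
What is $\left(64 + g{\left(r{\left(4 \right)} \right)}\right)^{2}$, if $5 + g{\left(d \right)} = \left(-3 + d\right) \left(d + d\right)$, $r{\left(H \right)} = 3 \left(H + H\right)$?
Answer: $1138489$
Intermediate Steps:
$r{\left(H \right)} = 6 H$ ($r{\left(H \right)} = 3 \cdot 2 H = 6 H$)
$g{\left(d \right)} = -5 + 2 d \left(-3 + d\right)$ ($g{\left(d \right)} = -5 + \left(-3 + d\right) \left(d + d\right) = -5 + \left(-3 + d\right) 2 d = -5 + 2 d \left(-3 + d\right)$)
$\left(64 + g{\left(r{\left(4 \right)} \right)}\right)^{2} = \left(64 - \left(5 - 1152 + 6 \cdot 6 \cdot 4\right)\right)^{2} = \left(64 - \left(149 - 1152\right)\right)^{2} = \left(64 - -1003\right)^{2} = \left(64 + 1003\right)^{2} = 1067^{2} = 1138489$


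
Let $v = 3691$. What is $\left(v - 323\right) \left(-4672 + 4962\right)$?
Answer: $976720$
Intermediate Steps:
$\left(v - 323\right) \left(-4672 + 4962\right) = \left(3691 - 323\right) \left(-4672 + 4962\right) = \left(3691 + \left(-1938 + 1615\right)\right) 290 = \left(3691 - 323\right) 290 = 3368 \cdot 290 = 976720$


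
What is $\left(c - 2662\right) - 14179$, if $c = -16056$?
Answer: $-32897$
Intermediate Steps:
$\left(c - 2662\right) - 14179 = \left(-16056 - 2662\right) - 14179 = -18718 - 14179 = -32897$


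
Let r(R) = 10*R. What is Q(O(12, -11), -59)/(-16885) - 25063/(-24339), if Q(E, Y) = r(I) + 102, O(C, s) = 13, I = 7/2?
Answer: 419854312/410964015 ≈ 1.0216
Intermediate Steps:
I = 7/2 (I = 7*(½) = 7/2 ≈ 3.5000)
Q(E, Y) = 137 (Q(E, Y) = 10*(7/2) + 102 = 35 + 102 = 137)
Q(O(12, -11), -59)/(-16885) - 25063/(-24339) = 137/(-16885) - 25063/(-24339) = 137*(-1/16885) - 25063*(-1/24339) = -137/16885 + 25063/24339 = 419854312/410964015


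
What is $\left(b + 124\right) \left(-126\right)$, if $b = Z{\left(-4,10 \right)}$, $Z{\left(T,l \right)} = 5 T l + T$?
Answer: $10080$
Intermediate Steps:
$Z{\left(T,l \right)} = T + 5 T l$ ($Z{\left(T,l \right)} = 5 T l + T = T + 5 T l$)
$b = -204$ ($b = - 4 \left(1 + 5 \cdot 10\right) = - 4 \left(1 + 50\right) = \left(-4\right) 51 = -204$)
$\left(b + 124\right) \left(-126\right) = \left(-204 + 124\right) \left(-126\right) = \left(-80\right) \left(-126\right) = 10080$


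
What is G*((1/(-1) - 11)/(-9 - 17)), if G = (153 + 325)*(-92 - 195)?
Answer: -823116/13 ≈ -63317.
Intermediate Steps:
G = -137186 (G = 478*(-287) = -137186)
G*((1/(-1) - 11)/(-9 - 17)) = -137186*(1/(-1) - 11)/(-9 - 17) = -137186*(1*(-1) - 11)/(-26) = -137186*(-1 - 11)*(-1)/26 = -(-1646232)*(-1)/26 = -137186*6/13 = -823116/13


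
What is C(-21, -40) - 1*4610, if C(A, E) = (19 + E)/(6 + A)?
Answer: -23043/5 ≈ -4608.6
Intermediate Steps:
C(A, E) = (19 + E)/(6 + A)
C(-21, -40) - 1*4610 = (19 - 40)/(6 - 21) - 1*4610 = -21/(-15) - 4610 = -1/15*(-21) - 4610 = 7/5 - 4610 = -23043/5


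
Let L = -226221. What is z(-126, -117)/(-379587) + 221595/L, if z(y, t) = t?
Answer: -718701824/733936331 ≈ -0.97924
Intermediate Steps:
z(-126, -117)/(-379587) + 221595/L = -117/(-379587) + 221595/(-226221) = -117*(-1/379587) + 221595*(-1/226221) = 3/9733 - 73865/75407 = -718701824/733936331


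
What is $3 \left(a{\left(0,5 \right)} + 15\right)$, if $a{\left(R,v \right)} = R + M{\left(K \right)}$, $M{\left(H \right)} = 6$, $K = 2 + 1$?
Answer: $63$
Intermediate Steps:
$K = 3$
$a{\left(R,v \right)} = 6 + R$ ($a{\left(R,v \right)} = R + 6 = 6 + R$)
$3 \left(a{\left(0,5 \right)} + 15\right) = 3 \left(\left(6 + 0\right) + 15\right) = 3 \left(6 + 15\right) = 3 \cdot 21 = 63$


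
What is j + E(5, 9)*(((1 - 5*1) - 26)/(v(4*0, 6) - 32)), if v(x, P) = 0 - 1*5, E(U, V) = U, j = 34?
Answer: 1408/37 ≈ 38.054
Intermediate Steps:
v(x, P) = -5 (v(x, P) = 0 - 5 = -5)
j + E(5, 9)*(((1 - 5*1) - 26)/(v(4*0, 6) - 32)) = 34 + 5*(((1 - 5*1) - 26)/(-5 - 32)) = 34 + 5*(((1 - 5) - 26)/(-37)) = 34 + 5*((-4 - 26)*(-1/37)) = 34 + 5*(-30*(-1/37)) = 34 + 5*(30/37) = 34 + 150/37 = 1408/37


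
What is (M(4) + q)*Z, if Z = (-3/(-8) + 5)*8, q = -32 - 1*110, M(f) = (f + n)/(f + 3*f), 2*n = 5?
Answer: -194833/32 ≈ -6088.5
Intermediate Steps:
n = 5/2 (n = (½)*5 = 5/2 ≈ 2.5000)
M(f) = (5/2 + f)/(4*f) (M(f) = (f + 5/2)/(f + 3*f) = (5/2 + f)/((4*f)) = (5/2 + f)*(1/(4*f)) = (5/2 + f)/(4*f))
q = -142 (q = -32 - 110 = -142)
Z = 43 (Z = (-3*(-⅛) + 5)*8 = (3/8 + 5)*8 = (43/8)*8 = 43)
(M(4) + q)*Z = ((⅛)*(5 + 2*4)/4 - 142)*43 = ((⅛)*(¼)*(5 + 8) - 142)*43 = ((⅛)*(¼)*13 - 142)*43 = (13/32 - 142)*43 = -4531/32*43 = -194833/32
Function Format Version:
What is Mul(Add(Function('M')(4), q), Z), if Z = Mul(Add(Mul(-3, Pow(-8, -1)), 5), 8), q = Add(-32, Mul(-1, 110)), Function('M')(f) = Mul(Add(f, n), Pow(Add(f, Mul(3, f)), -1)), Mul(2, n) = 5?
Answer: Rational(-194833, 32) ≈ -6088.5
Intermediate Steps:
n = Rational(5, 2) (n = Mul(Rational(1, 2), 5) = Rational(5, 2) ≈ 2.5000)
Function('M')(f) = Mul(Rational(1, 4), Pow(f, -1), Add(Rational(5, 2), f)) (Function('M')(f) = Mul(Add(f, Rational(5, 2)), Pow(Add(f, Mul(3, f)), -1)) = Mul(Add(Rational(5, 2), f), Pow(Mul(4, f), -1)) = Mul(Add(Rational(5, 2), f), Mul(Rational(1, 4), Pow(f, -1))) = Mul(Rational(1, 4), Pow(f, -1), Add(Rational(5, 2), f)))
q = -142 (q = Add(-32, -110) = -142)
Z = 43 (Z = Mul(Add(Mul(-3, Rational(-1, 8)), 5), 8) = Mul(Add(Rational(3, 8), 5), 8) = Mul(Rational(43, 8), 8) = 43)
Mul(Add(Function('M')(4), q), Z) = Mul(Add(Mul(Rational(1, 8), Pow(4, -1), Add(5, Mul(2, 4))), -142), 43) = Mul(Add(Mul(Rational(1, 8), Rational(1, 4), Add(5, 8)), -142), 43) = Mul(Add(Mul(Rational(1, 8), Rational(1, 4), 13), -142), 43) = Mul(Add(Rational(13, 32), -142), 43) = Mul(Rational(-4531, 32), 43) = Rational(-194833, 32)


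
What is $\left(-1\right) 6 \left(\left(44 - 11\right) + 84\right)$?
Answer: $-702$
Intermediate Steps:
$\left(-1\right) 6 \left(\left(44 - 11\right) + 84\right) = - 6 \left(\left(44 - 11\right) + 84\right) = - 6 \left(33 + 84\right) = \left(-6\right) 117 = -702$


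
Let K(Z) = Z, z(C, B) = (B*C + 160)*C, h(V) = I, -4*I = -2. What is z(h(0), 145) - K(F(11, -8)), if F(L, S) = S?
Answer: 497/4 ≈ 124.25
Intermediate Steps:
I = ½ (I = -¼*(-2) = ½ ≈ 0.50000)
h(V) = ½
z(C, B) = C*(160 + B*C) (z(C, B) = (160 + B*C)*C = C*(160 + B*C))
z(h(0), 145) - K(F(11, -8)) = (160 + 145*(½))/2 - 1*(-8) = (160 + 145/2)/2 + 8 = (½)*(465/2) + 8 = 465/4 + 8 = 497/4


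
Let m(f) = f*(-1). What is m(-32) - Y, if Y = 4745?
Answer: -4713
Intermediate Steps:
m(f) = -f
m(-32) - Y = -1*(-32) - 1*4745 = 32 - 4745 = -4713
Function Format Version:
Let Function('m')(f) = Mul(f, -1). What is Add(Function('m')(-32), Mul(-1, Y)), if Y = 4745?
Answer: -4713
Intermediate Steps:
Function('m')(f) = Mul(-1, f)
Add(Function('m')(-32), Mul(-1, Y)) = Add(Mul(-1, -32), Mul(-1, 4745)) = Add(32, -4745) = -4713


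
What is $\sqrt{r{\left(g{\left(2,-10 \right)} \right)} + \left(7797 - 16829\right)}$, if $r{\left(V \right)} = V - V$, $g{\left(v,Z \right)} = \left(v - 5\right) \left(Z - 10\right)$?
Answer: $2 i \sqrt{2258} \approx 95.037 i$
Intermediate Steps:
$g{\left(v,Z \right)} = \left(-10 + Z\right) \left(-5 + v\right)$ ($g{\left(v,Z \right)} = \left(-5 + v\right) \left(-10 + Z\right) = \left(-10 + Z\right) \left(-5 + v\right)$)
$r{\left(V \right)} = 0$
$\sqrt{r{\left(g{\left(2,-10 \right)} \right)} + \left(7797 - 16829\right)} = \sqrt{0 + \left(7797 - 16829\right)} = \sqrt{0 - 9032} = \sqrt{-9032} = 2 i \sqrt{2258}$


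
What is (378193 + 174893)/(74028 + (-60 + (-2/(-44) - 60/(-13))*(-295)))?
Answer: 158182596/20761613 ≈ 7.6190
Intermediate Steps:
(378193 + 174893)/(74028 + (-60 + (-2/(-44) - 60/(-13))*(-295))) = 553086/(74028 + (-60 + (-2*(-1/44) - 60*(-1/13))*(-295))) = 553086/(74028 + (-60 + (1/22 + 60/13)*(-295))) = 553086/(74028 + (-60 + (1333/286)*(-295))) = 553086/(74028 + (-60 - 393235/286)) = 553086/(74028 - 410395/286) = 553086/(20761613/286) = 553086*(286/20761613) = 158182596/20761613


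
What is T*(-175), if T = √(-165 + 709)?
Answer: -700*√34 ≈ -4081.7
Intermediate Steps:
T = 4*√34 (T = √544 = 4*√34 ≈ 23.324)
T*(-175) = (4*√34)*(-175) = -700*√34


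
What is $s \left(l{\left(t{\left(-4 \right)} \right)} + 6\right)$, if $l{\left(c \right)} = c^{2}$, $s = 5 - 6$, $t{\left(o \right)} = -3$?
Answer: $-15$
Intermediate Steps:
$s = -1$
$s \left(l{\left(t{\left(-4 \right)} \right)} + 6\right) = - (\left(-3\right)^{2} + 6) = - (9 + 6) = \left(-1\right) 15 = -15$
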